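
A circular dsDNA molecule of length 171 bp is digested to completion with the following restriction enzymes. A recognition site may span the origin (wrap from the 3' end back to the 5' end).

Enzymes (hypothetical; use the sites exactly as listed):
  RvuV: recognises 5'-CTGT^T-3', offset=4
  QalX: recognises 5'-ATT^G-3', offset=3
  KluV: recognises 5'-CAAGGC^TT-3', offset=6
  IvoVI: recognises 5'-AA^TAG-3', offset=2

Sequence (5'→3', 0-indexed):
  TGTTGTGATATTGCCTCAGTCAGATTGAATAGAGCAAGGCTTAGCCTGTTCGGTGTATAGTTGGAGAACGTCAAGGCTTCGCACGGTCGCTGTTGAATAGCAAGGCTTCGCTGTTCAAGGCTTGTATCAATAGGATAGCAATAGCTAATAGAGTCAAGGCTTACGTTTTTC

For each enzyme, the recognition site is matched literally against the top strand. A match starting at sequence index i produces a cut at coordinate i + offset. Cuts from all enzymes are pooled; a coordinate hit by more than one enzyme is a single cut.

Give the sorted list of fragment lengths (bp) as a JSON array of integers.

[3,4,7,7,8,9,9,9,9,11,11,12,14,14,16,28]

Scan for sites:
  RvuV (CTGTT, off=4): starts [45, 89, 110, 170] → cuts [3, 49, 93, 114]
  QalX (ATTG, off=3): starts [9, 23] → cuts [12, 26]
  KluV (CAAGGCTT, off=6): starts [34, 71, 100, 115, 154] → cuts [40, 77, 106, 121, 160]
  IvoVI (AATAG, off=2): starts [27, 95, 128, 139, 146] → cuts [29, 97, 130, 141, 148]

Pooled cuts: [3, 12, 26, 29, 40, 49, 77, 93, 97, 106, 114, 121, 130, 141, 148, 160]

Fragment lengths:
  3→12: 9 bp
  12→26: 14 bp
  26→29: 3 bp
  29→40: 11 bp
  40→49: 9 bp
  49→77: 28 bp
  77→93: 16 bp
  93→97: 4 bp
  97→106: 9 bp
  106→114: 8 bp
  114→121: 7 bp
  121→130: 9 bp
  130→141: 11 bp
  141→148: 7 bp
  148→160: 12 bp
  160→3 (wrap): 171-160+3 = 14 bp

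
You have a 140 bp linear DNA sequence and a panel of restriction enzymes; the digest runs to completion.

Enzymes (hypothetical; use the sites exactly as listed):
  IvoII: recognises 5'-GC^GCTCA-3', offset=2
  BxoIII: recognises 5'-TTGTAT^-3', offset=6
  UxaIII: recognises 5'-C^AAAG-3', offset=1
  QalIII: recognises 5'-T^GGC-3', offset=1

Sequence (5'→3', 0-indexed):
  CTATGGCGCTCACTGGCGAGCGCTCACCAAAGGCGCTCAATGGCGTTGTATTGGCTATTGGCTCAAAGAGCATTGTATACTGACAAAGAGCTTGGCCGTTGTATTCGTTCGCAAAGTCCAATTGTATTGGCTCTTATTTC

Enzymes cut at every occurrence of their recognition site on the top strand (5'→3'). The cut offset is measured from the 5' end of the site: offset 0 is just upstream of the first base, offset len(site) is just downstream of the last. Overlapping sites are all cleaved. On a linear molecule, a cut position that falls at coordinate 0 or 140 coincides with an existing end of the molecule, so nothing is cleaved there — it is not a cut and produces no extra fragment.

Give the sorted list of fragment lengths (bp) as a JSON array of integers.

[1,1,3,4,5,6,6,7,7,7,7,7,8,9,10,11,12,14,15]

Site scan:
  IvoII (GCGCTCA, off=2): starts [5, 19, 32] → cuts [7, 21, 34]
  BxoIII (TTGTAT, off=6): starts [45, 72, 98, 121] → cuts [51, 78, 104, 127]
  UxaIII (CAAAG, off=1): starts [27, 63, 83, 111] → cuts [28, 64, 84, 112]
  QalIII (TGGC, off=1): starts [3, 13, 40, 51, 58, 92, 127] → cuts [4, 14, 41, 52, 59, 93, 128]

Pooled cuts: [4, 7, 14, 21, 28, 34, 41, 51, 52, 59, 64, 78, 84, 93, 104, 112, 127, 128]

Fragments:
  [0,4): 4 bp
  [4,7): 3 bp
  [7,14): 7 bp
  [14,21): 7 bp
  [21,28): 7 bp
  [28,34): 6 bp
  [34,41): 7 bp
  [41,51): 10 bp
  [51,52): 1 bp
  [52,59): 7 bp
  [59,64): 5 bp
  [64,78): 14 bp
  [78,84): 6 bp
  [84,93): 9 bp
  [93,104): 11 bp
  [104,112): 8 bp
  [112,127): 15 bp
  [127,128): 1 bp
  [128,140): 12 bp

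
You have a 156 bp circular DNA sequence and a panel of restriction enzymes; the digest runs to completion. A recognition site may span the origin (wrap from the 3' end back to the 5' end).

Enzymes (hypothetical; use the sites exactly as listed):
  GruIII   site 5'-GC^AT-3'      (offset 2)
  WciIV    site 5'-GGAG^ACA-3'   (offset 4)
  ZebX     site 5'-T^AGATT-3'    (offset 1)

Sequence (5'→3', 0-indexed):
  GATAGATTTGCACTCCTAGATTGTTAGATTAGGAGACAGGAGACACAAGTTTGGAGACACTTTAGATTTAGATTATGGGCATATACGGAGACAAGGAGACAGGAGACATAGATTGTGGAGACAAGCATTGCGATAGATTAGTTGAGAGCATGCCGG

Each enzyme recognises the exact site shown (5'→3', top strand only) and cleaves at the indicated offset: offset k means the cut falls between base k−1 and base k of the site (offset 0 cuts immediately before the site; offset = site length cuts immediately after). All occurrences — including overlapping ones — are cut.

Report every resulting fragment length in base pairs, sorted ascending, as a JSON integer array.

[4,6,6,7,7,7,8,8,8,10,10,10,11,11,14,14,15]

Site scan:
  GruIII GCAT/2: at [78, 124, 147] ⇒ [80, 126, 149]
  WciIV GGAGACA/4: at [31, 38, 52, 86, 94, 101, 116] ⇒ [35, 42, 56, 90, 98, 105, 120]
  ZebX TAGATT/1: at [2, 16, 24, 62, 68, 108, 133] ⇒ [3, 17, 25, 63, 69, 109, 134]

All cut coordinates (distinct, sorted): [3, 17, 25, 35, 42, 56, 63, 69, 80, 90, 98, 105, 109, 120, 126, 134, 149]

Fragment lengths:
  3→17: 14 bp
  17→25: 8 bp
  25→35: 10 bp
  35→42: 7 bp
  42→56: 14 bp
  56→63: 7 bp
  63→69: 6 bp
  69→80: 11 bp
  80→90: 10 bp
  90→98: 8 bp
  98→105: 7 bp
  105→109: 4 bp
  109→120: 11 bp
  120→126: 6 bp
  126→134: 8 bp
  134→149: 15 bp
  149→3 (wrap): 156-149+3 = 10 bp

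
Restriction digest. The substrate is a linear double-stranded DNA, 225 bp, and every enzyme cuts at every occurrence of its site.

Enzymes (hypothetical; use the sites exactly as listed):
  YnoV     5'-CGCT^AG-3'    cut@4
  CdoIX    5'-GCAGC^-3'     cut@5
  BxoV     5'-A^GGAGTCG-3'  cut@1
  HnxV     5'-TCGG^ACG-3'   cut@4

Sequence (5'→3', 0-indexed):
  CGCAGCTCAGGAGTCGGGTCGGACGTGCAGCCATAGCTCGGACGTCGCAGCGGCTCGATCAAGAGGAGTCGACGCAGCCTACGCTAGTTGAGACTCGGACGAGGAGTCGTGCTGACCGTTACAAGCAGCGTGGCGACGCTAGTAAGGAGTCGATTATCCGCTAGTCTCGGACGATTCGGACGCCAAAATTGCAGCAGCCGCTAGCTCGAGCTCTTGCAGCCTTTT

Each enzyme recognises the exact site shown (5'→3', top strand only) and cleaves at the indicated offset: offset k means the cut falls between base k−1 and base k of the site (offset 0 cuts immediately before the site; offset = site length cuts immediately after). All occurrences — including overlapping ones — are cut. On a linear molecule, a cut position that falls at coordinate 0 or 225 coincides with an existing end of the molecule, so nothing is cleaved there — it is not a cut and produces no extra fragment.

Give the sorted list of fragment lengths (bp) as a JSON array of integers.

[3,3,4,4,5,5,6,7,8,9,9,10,10,11,13,13,13,14,16,17,18,27]

Scan for sites:
  YnoV CGCTAG/4: at [81, 136, 158, 198] ⇒ [85, 140, 162, 202]
  CdoIX GCAGC/5: at [1, 26, 46, 73, 124, 190, 193, 215] ⇒ [6, 31, 51, 78, 129, 195, 198, 220]
  BxoV AGGAGTCG/1: at [8, 63, 101, 144] ⇒ [9, 64, 102, 145]
  HnxV TCGGACG/4: at [18, 37, 94, 166, 175] ⇒ [22, 41, 98, 170, 179]

Pooled cuts: [6, 9, 22, 31, 41, 51, 64, 78, 85, 98, 102, 129, 140, 145, 162, 170, 179, 195, 198, 202, 220]

Fragments:
  [0,6): 6 bp
  [6,9): 3 bp
  [9,22): 13 bp
  [22,31): 9 bp
  [31,41): 10 bp
  [41,51): 10 bp
  [51,64): 13 bp
  [64,78): 14 bp
  [78,85): 7 bp
  [85,98): 13 bp
  [98,102): 4 bp
  [102,129): 27 bp
  [129,140): 11 bp
  [140,145): 5 bp
  [145,162): 17 bp
  [162,170): 8 bp
  [170,179): 9 bp
  [179,195): 16 bp
  [195,198): 3 bp
  [198,202): 4 bp
  [202,220): 18 bp
  [220,225): 5 bp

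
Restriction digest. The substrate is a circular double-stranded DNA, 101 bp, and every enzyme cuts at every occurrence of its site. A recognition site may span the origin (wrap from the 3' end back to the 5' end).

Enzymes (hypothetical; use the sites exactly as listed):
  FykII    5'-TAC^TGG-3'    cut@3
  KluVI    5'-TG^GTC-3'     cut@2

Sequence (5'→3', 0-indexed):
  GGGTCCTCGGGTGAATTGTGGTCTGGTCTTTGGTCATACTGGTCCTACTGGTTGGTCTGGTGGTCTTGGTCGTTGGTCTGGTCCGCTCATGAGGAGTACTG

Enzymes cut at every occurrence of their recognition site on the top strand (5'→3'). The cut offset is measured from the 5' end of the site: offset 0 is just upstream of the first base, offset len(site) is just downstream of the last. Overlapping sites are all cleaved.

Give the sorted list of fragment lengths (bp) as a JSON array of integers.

[2,5,5,6,6,7,7,7,7,8,19,22]

Per-enzyme occurrences:
  FykII TACTGG/3: at [36, 45, 96] ⇒ [39, 48, 99]
  KluVI TGGTC/2: at [18, 23, 30, 39, 52, 60, 66, 73, 78] ⇒ [20, 25, 32, 41, 54, 62, 68, 75, 80]

All cut coordinates (distinct, sorted): [20, 25, 32, 39, 41, 48, 54, 62, 68, 75, 80, 99]

Fragments:
  20→25: 5 bp
  25→32: 7 bp
  32→39: 7 bp
  39→41: 2 bp
  41→48: 7 bp
  48→54: 6 bp
  54→62: 8 bp
  62→68: 6 bp
  68→75: 7 bp
  75→80: 5 bp
  80→99: 19 bp
  99→20 (wrap): 101-99+20 = 22 bp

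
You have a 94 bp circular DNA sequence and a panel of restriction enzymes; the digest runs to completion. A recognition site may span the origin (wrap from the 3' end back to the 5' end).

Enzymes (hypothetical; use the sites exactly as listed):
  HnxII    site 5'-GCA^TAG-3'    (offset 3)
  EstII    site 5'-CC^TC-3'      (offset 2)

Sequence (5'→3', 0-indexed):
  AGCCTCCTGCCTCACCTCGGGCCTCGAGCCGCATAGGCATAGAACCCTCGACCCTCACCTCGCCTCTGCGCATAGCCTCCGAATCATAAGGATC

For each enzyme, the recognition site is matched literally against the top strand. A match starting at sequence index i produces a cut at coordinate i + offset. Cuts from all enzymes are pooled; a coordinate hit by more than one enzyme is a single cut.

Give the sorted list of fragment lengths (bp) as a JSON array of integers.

Scan for sites:
  HnxII (GCATAG, off=3): starts [30, 36, 69] → cuts [33, 39, 72]
  EstII (CCTC, off=2): starts [2, 9, 14, 21, 45, 52, 57, 62, 75] → cuts [4, 11, 16, 23, 47, 54, 59, 64, 77]

All cut coordinates (distinct, sorted): [4, 11, 16, 23, 33, 39, 47, 54, 59, 64, 72, 77]

Fragment lengths:
  4→11: 7 bp
  11→16: 5 bp
  16→23: 7 bp
  23→33: 10 bp
  33→39: 6 bp
  39→47: 8 bp
  47→54: 7 bp
  54→59: 5 bp
  59→64: 5 bp
  64→72: 8 bp
  72→77: 5 bp
  77→4 (wrap): 94-77+4 = 21 bp

[5,5,5,5,6,7,7,7,8,8,10,21]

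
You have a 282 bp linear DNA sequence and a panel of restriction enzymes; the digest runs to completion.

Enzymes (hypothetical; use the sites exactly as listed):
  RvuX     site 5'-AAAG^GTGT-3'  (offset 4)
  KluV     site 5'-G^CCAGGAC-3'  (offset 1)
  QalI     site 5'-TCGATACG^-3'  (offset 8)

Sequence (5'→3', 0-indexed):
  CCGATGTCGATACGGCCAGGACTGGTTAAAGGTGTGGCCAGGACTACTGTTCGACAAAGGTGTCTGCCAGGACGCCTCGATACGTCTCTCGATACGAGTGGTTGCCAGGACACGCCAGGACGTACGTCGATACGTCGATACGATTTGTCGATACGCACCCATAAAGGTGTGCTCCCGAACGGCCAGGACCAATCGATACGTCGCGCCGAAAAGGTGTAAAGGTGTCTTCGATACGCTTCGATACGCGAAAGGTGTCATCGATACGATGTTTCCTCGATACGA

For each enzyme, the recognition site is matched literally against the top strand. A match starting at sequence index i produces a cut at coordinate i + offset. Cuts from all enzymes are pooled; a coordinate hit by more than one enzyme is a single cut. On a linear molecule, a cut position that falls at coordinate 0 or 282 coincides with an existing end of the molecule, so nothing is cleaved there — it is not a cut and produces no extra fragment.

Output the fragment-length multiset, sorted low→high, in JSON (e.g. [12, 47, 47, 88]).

Scan for sites:
  RvuX (AAAGGTGT, off=4): starts [27, 55, 162, 209, 217, 247] → cuts [31, 59, 166, 213, 221, 251]
  KluV (GCCAGGAC, off=1): starts [14, 36, 65, 103, 113, 181] → cuts [15, 37, 66, 104, 114, 182]
  QalI (TCGATACG, off=8): starts [6, 76, 88, 126, 134, 147, 192, 227, 237, 257, 273] → cuts [14, 84, 96, 134, 142, 155, 200, 235, 245, 265, 281]

Pooled cuts: [14, 15, 31, 37, 59, 66, 84, 96, 104, 114, 134, 142, 155, 166, 182, 200, 213, 221, 235, 245, 251, 265, 281]

Fragments:
  [0,14): 14 bp
  [14,15): 1 bp
  [15,31): 16 bp
  [31,37): 6 bp
  [37,59): 22 bp
  [59,66): 7 bp
  [66,84): 18 bp
  [84,96): 12 bp
  [96,104): 8 bp
  [104,114): 10 bp
  [114,134): 20 bp
  [134,142): 8 bp
  [142,155): 13 bp
  [155,166): 11 bp
  [166,182): 16 bp
  [182,200): 18 bp
  [200,213): 13 bp
  [213,221): 8 bp
  [221,235): 14 bp
  [235,245): 10 bp
  [245,251): 6 bp
  [251,265): 14 bp
  [265,281): 16 bp
  [281,282): 1 bp

[1,1,6,6,7,8,8,8,10,10,11,12,13,13,14,14,14,16,16,16,18,18,20,22]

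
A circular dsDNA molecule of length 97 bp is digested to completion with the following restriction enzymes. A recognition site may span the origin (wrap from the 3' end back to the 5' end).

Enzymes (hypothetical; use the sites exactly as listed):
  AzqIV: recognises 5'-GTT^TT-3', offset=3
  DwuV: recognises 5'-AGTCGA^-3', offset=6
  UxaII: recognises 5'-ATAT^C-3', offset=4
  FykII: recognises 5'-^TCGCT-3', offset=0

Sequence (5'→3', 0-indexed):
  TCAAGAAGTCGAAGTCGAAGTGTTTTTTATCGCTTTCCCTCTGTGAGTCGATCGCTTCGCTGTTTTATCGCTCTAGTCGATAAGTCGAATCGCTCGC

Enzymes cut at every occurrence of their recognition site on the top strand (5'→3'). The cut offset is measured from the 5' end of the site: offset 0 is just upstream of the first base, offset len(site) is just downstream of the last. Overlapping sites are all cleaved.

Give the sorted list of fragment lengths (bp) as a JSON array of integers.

[1,3,4,5,5,6,6,8,8,13,16,22]

Site scan:
  AzqIV (GTTTT, off=3): starts [21, 61] → cuts [24, 64]
  DwuV (AGTCGA, off=6): starts [6, 12, 45, 74, 82] → cuts [12, 18, 51, 80, 88]
  UxaII (ATATC, off=4): no sites
  FykII (TCGCT, off=0): starts [29, 51, 56, 67, 89, 93] → cuts [29, 51, 56, 67, 89, 93]

Pooled cuts: [12, 18, 24, 29, 51, 56, 64, 67, 80, 88, 89, 93]

Fragments:
  12→18: 6 bp
  18→24: 6 bp
  24→29: 5 bp
  29→51: 22 bp
  51→56: 5 bp
  56→64: 8 bp
  64→67: 3 bp
  67→80: 13 bp
  80→88: 8 bp
  88→89: 1 bp
  89→93: 4 bp
  93→12 (wrap): 97-93+12 = 16 bp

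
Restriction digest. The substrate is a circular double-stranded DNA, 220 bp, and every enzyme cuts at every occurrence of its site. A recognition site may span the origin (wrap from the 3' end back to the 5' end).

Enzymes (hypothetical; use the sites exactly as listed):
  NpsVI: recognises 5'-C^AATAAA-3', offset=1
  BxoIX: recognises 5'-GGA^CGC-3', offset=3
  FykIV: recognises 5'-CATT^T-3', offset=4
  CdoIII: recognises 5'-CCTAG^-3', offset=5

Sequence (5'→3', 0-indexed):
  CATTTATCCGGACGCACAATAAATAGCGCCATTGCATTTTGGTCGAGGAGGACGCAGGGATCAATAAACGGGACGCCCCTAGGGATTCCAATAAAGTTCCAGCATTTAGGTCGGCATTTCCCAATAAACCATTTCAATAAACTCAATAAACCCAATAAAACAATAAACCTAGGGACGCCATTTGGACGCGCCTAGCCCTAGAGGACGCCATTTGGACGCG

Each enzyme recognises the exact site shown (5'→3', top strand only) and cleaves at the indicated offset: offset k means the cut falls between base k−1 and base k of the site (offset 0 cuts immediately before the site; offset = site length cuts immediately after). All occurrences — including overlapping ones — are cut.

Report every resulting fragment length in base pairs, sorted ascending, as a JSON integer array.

[2,3,4,4,4,4,5,6,7,7,7,8,8,8,9,9,9,9,10,11,11,11,12,14,17,21]

Scan for sites:
  NpsVI CAATAAA/1: at [16, 61, 88, 121, 134, 143, 152, 160] ⇒ [17, 62, 89, 122, 135, 144, 153, 161]
  BxoIX GGACGC/3: at [9, 49, 70, 172, 183, 202, 213] ⇒ [12, 52, 73, 175, 186, 205, 216]
  FykIV CATTT/4: at [0, 34, 102, 114, 129, 178, 208] ⇒ [4, 38, 106, 118, 133, 182, 212]
  CdoIII CCTAG/5: at [77, 167, 190, 196] ⇒ [82, 172, 195, 201]

Pooled cuts: [4, 12, 17, 38, 52, 62, 73, 82, 89, 106, 118, 122, 133, 135, 144, 153, 161, 172, 175, 182, 186, 195, 201, 205, 212, 216]

Fragment lengths:
  4→12: 8 bp
  12→17: 5 bp
  17→38: 21 bp
  38→52: 14 bp
  52→62: 10 bp
  62→73: 11 bp
  73→82: 9 bp
  82→89: 7 bp
  89→106: 17 bp
  106→118: 12 bp
  118→122: 4 bp
  122→133: 11 bp
  133→135: 2 bp
  135→144: 9 bp
  144→153: 9 bp
  153→161: 8 bp
  161→172: 11 bp
  172→175: 3 bp
  175→182: 7 bp
  182→186: 4 bp
  186→195: 9 bp
  195→201: 6 bp
  201→205: 4 bp
  205→212: 7 bp
  212→216: 4 bp
  216→4 (wrap): 220-216+4 = 8 bp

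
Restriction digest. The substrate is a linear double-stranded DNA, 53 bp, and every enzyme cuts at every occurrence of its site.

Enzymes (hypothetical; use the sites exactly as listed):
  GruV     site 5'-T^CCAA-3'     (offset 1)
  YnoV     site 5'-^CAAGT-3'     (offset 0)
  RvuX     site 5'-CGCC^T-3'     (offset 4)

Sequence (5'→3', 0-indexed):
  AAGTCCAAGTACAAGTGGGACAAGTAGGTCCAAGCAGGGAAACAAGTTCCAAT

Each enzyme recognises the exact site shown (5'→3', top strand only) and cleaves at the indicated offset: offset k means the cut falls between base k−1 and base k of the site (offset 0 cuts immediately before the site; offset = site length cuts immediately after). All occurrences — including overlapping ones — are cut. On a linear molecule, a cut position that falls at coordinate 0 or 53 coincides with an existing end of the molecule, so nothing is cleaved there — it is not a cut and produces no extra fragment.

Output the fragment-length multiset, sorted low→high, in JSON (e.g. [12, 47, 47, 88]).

[1,4,5,6,6,9,9,13]

Site scan:
  GruV TCCAA/1: at [3, 28, 47] ⇒ [4, 29, 48]
  YnoV CAAGT/0: at [5, 11, 20, 42] ⇒ [5, 11, 20, 42]
  RvuX (CGCCT, off=4): no sites

Pooled cuts: [4, 5, 11, 20, 29, 42, 48]

Fragments:
  [0,4): 4 bp
  [4,5): 1 bp
  [5,11): 6 bp
  [11,20): 9 bp
  [20,29): 9 bp
  [29,42): 13 bp
  [42,48): 6 bp
  [48,53): 5 bp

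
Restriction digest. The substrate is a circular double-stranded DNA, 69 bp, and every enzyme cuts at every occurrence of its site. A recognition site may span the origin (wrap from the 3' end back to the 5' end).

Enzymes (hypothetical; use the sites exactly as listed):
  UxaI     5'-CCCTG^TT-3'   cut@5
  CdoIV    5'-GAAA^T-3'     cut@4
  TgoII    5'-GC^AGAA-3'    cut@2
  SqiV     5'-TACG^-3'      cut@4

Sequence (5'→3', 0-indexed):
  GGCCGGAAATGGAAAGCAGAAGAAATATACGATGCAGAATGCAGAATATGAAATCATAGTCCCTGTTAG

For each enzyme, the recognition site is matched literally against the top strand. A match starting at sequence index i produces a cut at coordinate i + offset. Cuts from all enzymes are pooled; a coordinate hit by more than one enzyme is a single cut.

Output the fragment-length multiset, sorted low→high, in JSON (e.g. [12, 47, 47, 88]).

[4,6,7,8,8,11,12,13]

Site scan:
  UxaI (CCCTGTT, off=5): starts [60] → cuts [65]
  CdoIV (GAAAT, off=4): starts [5, 21, 49] → cuts [9, 25, 53]
  TgoII (GCAGAA, off=2): starts [15, 33, 40] → cuts [17, 35, 42]
  SqiV (TACG, off=4): starts [27] → cuts [31]

All cut coordinates (distinct, sorted): [9, 17, 25, 31, 35, 42, 53, 65]

Fragment lengths:
  9→17: 8 bp
  17→25: 8 bp
  25→31: 6 bp
  31→35: 4 bp
  35→42: 7 bp
  42→53: 11 bp
  53→65: 12 bp
  65→9 (wrap): 69-65+9 = 13 bp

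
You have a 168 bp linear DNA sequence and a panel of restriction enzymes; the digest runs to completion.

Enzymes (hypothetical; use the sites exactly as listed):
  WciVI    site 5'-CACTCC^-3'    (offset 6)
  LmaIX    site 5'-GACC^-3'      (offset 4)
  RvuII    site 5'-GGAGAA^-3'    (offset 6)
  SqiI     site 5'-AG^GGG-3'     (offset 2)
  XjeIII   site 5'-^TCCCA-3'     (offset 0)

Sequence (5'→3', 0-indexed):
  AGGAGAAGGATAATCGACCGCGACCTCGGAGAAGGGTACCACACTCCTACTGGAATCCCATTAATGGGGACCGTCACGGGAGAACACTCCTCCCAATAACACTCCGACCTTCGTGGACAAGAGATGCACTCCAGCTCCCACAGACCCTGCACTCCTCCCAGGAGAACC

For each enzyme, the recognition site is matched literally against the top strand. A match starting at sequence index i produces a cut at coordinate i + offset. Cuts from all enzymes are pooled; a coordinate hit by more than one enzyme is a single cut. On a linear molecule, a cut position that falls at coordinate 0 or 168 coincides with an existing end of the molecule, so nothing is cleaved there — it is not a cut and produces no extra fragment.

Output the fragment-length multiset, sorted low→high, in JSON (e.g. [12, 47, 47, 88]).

Site scan:
  WciVI (CACTCC, off=6): starts [41, 84, 99, 126, 149] → cuts [47, 90, 105, 132, 155]
  LmaIX (GACC, off=4): starts [15, 21, 68, 105, 142] → cuts [19, 25, 72, 109, 146]
  RvuII (GGAGAA, off=6): starts [1, 27, 78, 160] → cuts [7, 33, 84, 166]
  SqiI (AGGGG, off=2): no sites
  XjeIII (TCCCA, off=0): starts [55, 90, 135, 155] → cuts [55, 90, 135, 155]

Pooled cuts: [7, 19, 25, 33, 47, 55, 72, 84, 90, 105, 109, 132, 135, 146, 155, 166]

Fragments:
  [0,7): 7 bp
  [7,19): 12 bp
  [19,25): 6 bp
  [25,33): 8 bp
  [33,47): 14 bp
  [47,55): 8 bp
  [55,72): 17 bp
  [72,84): 12 bp
  [84,90): 6 bp
  [90,105): 15 bp
  [105,109): 4 bp
  [109,132): 23 bp
  [132,135): 3 bp
  [135,146): 11 bp
  [146,155): 9 bp
  [155,166): 11 bp
  [166,168): 2 bp

[2,3,4,6,6,7,8,8,9,11,11,12,12,14,15,17,23]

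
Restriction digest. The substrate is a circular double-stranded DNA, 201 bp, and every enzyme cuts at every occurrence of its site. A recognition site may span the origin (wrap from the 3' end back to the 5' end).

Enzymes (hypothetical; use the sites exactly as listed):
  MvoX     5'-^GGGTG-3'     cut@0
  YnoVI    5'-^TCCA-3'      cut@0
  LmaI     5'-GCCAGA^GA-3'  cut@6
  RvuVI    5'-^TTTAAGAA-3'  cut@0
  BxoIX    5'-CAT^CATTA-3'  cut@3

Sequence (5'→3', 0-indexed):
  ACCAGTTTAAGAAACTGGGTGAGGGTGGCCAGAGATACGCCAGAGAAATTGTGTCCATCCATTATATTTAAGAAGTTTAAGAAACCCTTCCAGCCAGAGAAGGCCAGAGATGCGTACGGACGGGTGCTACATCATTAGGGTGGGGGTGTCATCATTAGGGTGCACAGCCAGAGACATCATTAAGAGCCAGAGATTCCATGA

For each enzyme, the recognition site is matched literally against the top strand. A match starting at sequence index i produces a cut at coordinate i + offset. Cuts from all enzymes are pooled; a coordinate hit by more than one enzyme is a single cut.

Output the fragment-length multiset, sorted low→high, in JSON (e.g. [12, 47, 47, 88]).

Scan for sites:
  MvoX (GGGTG, off=0): starts [16, 22, 121, 137, 143, 157] → cuts [16, 22, 121, 137, 143, 157]
  YnoVI (TCCA, off=0): starts [53, 57, 88, 194] → cuts [53, 57, 88, 194]
  LmaI (GCCAGAGA, off=6): starts [27, 38, 92, 102, 166, 185] → cuts [33, 44, 98, 108, 172, 191]
  RvuVI (TTTAAGAA, off=0): starts [5, 66, 75] → cuts [5, 66, 75]
  BxoIX (CATCATTA, off=3): starts [129, 149, 174] → cuts [132, 152, 177]

Pooled cuts: [5, 16, 22, 33, 44, 53, 57, 66, 75, 88, 98, 108, 121, 132, 137, 143, 152, 157, 172, 177, 191, 194]

Fragments:
  5→16: 11 bp
  16→22: 6 bp
  22→33: 11 bp
  33→44: 11 bp
  44→53: 9 bp
  53→57: 4 bp
  57→66: 9 bp
  66→75: 9 bp
  75→88: 13 bp
  88→98: 10 bp
  98→108: 10 bp
  108→121: 13 bp
  121→132: 11 bp
  132→137: 5 bp
  137→143: 6 bp
  143→152: 9 bp
  152→157: 5 bp
  157→172: 15 bp
  172→177: 5 bp
  177→191: 14 bp
  191→194: 3 bp
  194→5 (wrap): 201-194+5 = 12 bp

[3,4,5,5,5,6,6,9,9,9,9,10,10,11,11,11,11,12,13,13,14,15]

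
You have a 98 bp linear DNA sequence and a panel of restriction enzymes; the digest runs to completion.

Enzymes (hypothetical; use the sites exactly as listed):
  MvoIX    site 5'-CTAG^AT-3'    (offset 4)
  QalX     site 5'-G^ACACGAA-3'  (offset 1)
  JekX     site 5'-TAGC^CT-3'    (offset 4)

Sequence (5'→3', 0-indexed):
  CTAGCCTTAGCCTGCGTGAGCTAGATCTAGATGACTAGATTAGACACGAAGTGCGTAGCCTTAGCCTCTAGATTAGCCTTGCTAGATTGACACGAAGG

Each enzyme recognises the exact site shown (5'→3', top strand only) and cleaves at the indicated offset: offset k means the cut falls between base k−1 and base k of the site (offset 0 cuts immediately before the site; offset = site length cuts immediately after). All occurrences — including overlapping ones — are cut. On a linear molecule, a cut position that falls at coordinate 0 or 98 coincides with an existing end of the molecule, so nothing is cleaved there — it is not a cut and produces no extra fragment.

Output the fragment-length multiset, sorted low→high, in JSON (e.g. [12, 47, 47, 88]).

[4,5,5,6,6,6,6,6,8,8,9,13,16]

Per-enzyme occurrences:
  MvoIX CTAGAT/4: at [20, 26, 34, 67, 81] ⇒ [24, 30, 38, 71, 85]
  QalX GACACGAA/1: at [42, 88] ⇒ [43, 89]
  JekX TAGCCT/4: at [1, 7, 55, 61, 73] ⇒ [5, 11, 59, 65, 77]

All cut coordinates (distinct, sorted): [5, 11, 24, 30, 38, 43, 59, 65, 71, 77, 85, 89]

Fragments:
  [0,5): 5 bp
  [5,11): 6 bp
  [11,24): 13 bp
  [24,30): 6 bp
  [30,38): 8 bp
  [38,43): 5 bp
  [43,59): 16 bp
  [59,65): 6 bp
  [65,71): 6 bp
  [71,77): 6 bp
  [77,85): 8 bp
  [85,89): 4 bp
  [89,98): 9 bp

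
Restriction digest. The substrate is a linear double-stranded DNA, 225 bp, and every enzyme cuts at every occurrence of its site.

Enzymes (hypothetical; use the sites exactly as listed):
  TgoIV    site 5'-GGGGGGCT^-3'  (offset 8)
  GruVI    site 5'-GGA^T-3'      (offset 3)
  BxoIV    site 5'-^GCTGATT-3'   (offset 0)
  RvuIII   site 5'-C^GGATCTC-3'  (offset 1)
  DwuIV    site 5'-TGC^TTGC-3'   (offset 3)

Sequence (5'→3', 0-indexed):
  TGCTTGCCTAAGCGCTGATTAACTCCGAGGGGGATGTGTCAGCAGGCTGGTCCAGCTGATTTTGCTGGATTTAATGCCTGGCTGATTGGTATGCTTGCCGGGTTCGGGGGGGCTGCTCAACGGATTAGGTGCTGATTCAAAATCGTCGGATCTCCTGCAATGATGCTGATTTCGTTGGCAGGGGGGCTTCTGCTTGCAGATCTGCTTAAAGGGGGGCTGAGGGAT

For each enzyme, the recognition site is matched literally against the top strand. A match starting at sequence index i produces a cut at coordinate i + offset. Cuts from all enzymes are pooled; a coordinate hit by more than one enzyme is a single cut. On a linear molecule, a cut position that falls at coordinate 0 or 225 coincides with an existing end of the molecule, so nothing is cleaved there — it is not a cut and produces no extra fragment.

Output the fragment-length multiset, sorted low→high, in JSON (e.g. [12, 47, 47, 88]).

[1,3,3,5,6,6,10,10,11,14,14,15,17,20,20,21,24,25]

Per-enzyme occurrences:
  TgoIV GGGGGGCT/8: at [106, 180, 210] ⇒ [114, 188, 218]
  GruVI GGAT/3: at [31, 66, 121, 147, 221] ⇒ [34, 69, 124, 150, 224]
  BxoIV GCTGATT/0: at [13, 54, 80, 130, 164] ⇒ [13, 54, 80, 130, 164]
  RvuIII CGGATCTC/1: at [146] ⇒ [147]
  DwuIV TGCTTGC/3: at [0, 91, 190] ⇒ [3, 94, 193]

Pooled cuts: [3, 13, 34, 54, 69, 80, 94, 114, 124, 130, 147, 150, 164, 188, 193, 218, 224]

Fragments:
  [0,3): 3 bp
  [3,13): 10 bp
  [13,34): 21 bp
  [34,54): 20 bp
  [54,69): 15 bp
  [69,80): 11 bp
  [80,94): 14 bp
  [94,114): 20 bp
  [114,124): 10 bp
  [124,130): 6 bp
  [130,147): 17 bp
  [147,150): 3 bp
  [150,164): 14 bp
  [164,188): 24 bp
  [188,193): 5 bp
  [193,218): 25 bp
  [218,224): 6 bp
  [224,225): 1 bp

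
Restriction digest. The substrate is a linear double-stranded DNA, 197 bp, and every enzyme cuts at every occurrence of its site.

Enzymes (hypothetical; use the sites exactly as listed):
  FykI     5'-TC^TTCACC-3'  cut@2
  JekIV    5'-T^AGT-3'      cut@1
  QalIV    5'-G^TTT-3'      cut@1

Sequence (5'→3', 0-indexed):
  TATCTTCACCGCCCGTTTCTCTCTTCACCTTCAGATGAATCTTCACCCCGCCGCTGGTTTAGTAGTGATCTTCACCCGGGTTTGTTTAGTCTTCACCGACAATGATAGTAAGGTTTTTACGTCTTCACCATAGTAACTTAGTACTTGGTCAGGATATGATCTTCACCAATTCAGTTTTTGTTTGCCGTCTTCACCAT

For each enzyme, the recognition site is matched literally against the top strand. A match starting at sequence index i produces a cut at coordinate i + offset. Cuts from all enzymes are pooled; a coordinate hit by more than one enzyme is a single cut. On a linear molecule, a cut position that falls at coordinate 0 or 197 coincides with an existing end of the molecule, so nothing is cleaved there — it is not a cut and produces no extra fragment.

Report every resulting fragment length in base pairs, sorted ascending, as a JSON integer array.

[3,3,3,4,4,4,6,7,7,8,8,8,8,9,10,10,11,13,15,16,18,22]

Per-enzyme occurrences:
  FykI (TCTTCACC, off=2): starts [2, 21, 39, 68, 89, 121, 159, 187] → cuts [4, 23, 41, 70, 91, 123, 161, 189]
  JekIV (TAGT, off=1): starts [59, 62, 86, 105, 130, 138] → cuts [60, 63, 87, 106, 131, 139]
  QalIV (GTTT, off=1): starts [14, 56, 79, 83, 112, 173, 179] → cuts [15, 57, 80, 84, 113, 174, 180]

Pooled cuts: [4, 15, 23, 41, 57, 60, 63, 70, 80, 84, 87, 91, 106, 113, 123, 131, 139, 161, 174, 180, 189]

Fragment lengths:
  [0,4): 4 bp
  [4,15): 11 bp
  [15,23): 8 bp
  [23,41): 18 bp
  [41,57): 16 bp
  [57,60): 3 bp
  [60,63): 3 bp
  [63,70): 7 bp
  [70,80): 10 bp
  [80,84): 4 bp
  [84,87): 3 bp
  [87,91): 4 bp
  [91,106): 15 bp
  [106,113): 7 bp
  [113,123): 10 bp
  [123,131): 8 bp
  [131,139): 8 bp
  [139,161): 22 bp
  [161,174): 13 bp
  [174,180): 6 bp
  [180,189): 9 bp
  [189,197): 8 bp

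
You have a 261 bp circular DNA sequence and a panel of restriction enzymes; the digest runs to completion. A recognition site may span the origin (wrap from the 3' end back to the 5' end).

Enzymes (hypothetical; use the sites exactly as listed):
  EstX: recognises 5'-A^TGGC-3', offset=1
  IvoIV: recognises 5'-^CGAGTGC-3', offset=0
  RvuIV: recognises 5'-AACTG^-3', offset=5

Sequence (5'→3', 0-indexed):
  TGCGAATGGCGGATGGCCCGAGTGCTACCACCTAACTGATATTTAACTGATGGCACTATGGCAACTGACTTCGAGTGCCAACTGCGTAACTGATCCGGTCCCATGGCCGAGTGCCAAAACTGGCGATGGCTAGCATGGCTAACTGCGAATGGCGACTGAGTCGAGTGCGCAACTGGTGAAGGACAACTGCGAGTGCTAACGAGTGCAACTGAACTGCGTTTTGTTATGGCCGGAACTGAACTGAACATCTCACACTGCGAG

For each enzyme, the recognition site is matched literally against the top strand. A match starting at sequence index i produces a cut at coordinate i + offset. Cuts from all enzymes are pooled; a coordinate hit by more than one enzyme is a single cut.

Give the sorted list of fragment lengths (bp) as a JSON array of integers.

[1,4,4,4,4,5,5,5,7,8,8,9,9,10,10,10,10,11,11,12,12,12,13,14,14,14,15,20]

Scan for sites:
  EstX ATGGC/1: at [5, 12, 49, 57, 102, 125, 134, 148, 225] ⇒ [6, 13, 50, 58, 103, 126, 135, 149, 226]
  IvoIV CGAGTGC/0: at [18, 71, 107, 161, 189, 199, 257] ⇒ [18, 71, 107, 161, 189, 199, 257]
  RvuIV AACTG/5: at [33, 44, 62, 79, 87, 117, 140, 170, 184, 206, 211, 233, 238] ⇒ [38, 49, 67, 84, 92, 122, 145, 175, 189, 211, 216, 238, 243]

All cut coordinates (distinct, sorted): [6, 13, 18, 38, 49, 50, 58, 67, 71, 84, 92, 103, 107, 122, 126, 135, 145, 149, 161, 175, 189, 199, 211, 216, 226, 238, 243, 257]

Fragments:
  6→13: 7 bp
  13→18: 5 bp
  18→38: 20 bp
  38→49: 11 bp
  49→50: 1 bp
  50→58: 8 bp
  58→67: 9 bp
  67→71: 4 bp
  71→84: 13 bp
  84→92: 8 bp
  92→103: 11 bp
  103→107: 4 bp
  107→122: 15 bp
  122→126: 4 bp
  126→135: 9 bp
  135→145: 10 bp
  145→149: 4 bp
  149→161: 12 bp
  161→175: 14 bp
  175→189: 14 bp
  189→199: 10 bp
  199→211: 12 bp
  211→216: 5 bp
  216→226: 10 bp
  226→238: 12 bp
  238→243: 5 bp
  243→257: 14 bp
  257→6 (wrap): 261-257+6 = 10 bp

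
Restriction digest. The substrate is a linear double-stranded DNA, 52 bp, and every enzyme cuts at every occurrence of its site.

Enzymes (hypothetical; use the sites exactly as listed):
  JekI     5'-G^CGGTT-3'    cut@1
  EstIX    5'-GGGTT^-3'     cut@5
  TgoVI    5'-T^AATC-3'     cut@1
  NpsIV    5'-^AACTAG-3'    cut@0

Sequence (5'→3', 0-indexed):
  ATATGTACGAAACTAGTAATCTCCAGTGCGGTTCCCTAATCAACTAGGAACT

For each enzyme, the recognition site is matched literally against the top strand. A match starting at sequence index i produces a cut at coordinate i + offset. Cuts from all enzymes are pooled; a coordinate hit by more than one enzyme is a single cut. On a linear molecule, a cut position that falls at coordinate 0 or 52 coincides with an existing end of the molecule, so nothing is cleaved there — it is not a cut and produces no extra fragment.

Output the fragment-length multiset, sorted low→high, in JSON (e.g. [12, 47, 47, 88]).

Per-enzyme occurrences:
  JekI GCGGTT/1: at [27] ⇒ [28]
  EstIX (GGGTT, off=5): no sites
  TgoVI TAATC/1: at [16, 36] ⇒ [17, 37]
  NpsIV AACTAG/0: at [10, 41] ⇒ [10, 41]

All cut coordinates (distinct, sorted): [10, 17, 28, 37, 41]

Fragment lengths:
  [0,10): 10 bp
  [10,17): 7 bp
  [17,28): 11 bp
  [28,37): 9 bp
  [37,41): 4 bp
  [41,52): 11 bp

[4,7,9,10,11,11]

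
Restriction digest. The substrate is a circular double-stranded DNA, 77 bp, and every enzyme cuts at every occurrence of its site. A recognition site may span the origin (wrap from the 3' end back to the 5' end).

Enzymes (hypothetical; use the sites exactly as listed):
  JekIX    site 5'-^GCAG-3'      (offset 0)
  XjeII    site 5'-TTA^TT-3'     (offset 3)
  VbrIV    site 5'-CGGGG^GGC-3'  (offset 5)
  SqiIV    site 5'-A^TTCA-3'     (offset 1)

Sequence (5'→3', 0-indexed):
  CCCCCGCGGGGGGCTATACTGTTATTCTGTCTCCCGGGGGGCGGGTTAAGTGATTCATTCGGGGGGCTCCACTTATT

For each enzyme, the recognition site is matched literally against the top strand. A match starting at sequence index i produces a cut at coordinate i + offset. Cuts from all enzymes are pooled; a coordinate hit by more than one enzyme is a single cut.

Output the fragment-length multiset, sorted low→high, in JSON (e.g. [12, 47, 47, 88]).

Scan for sites:
  JekIX (GCAG, off=0): no sites
  XjeII TTATT/3: at [21, 72] ⇒ [24, 75]
  VbrIV CGGGGGGC/5: at [6, 34, 59] ⇒ [11, 39, 64]
  SqiIV ATTCA/1: at [52] ⇒ [53]

Pooled cuts: [11, 24, 39, 53, 64, 75]

Fragments:
  11→24: 13 bp
  24→39: 15 bp
  39→53: 14 bp
  53→64: 11 bp
  64→75: 11 bp
  75→11 (wrap): 77-75+11 = 13 bp

[11,11,13,13,14,15]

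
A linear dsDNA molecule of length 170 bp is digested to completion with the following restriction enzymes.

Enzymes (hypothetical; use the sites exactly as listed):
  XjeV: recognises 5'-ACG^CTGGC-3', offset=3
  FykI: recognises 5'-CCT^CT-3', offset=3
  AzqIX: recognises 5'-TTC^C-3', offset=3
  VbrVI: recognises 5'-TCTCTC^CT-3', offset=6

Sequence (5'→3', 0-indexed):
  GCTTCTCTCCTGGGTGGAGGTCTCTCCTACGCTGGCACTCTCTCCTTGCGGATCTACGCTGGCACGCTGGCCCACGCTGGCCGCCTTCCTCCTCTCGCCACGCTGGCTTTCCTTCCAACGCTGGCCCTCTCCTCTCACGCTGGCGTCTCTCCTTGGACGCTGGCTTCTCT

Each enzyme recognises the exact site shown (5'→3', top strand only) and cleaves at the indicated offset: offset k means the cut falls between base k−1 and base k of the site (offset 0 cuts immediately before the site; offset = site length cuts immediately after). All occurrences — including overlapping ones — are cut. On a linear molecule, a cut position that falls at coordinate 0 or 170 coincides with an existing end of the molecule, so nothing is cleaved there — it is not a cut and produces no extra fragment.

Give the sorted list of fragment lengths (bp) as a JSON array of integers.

Scan for sites:
  XjeV ACGCTGGC/3: at [28, 55, 63, 73, 99, 117, 136, 156] ⇒ [31, 58, 66, 76, 102, 120, 139, 159]
  FykI CCTCT/3: at [90, 125, 130] ⇒ [93, 128, 133]
  AzqIX TTCC/3: at [85, 108, 112] ⇒ [88, 111, 115]
  VbrVI TCTCTCCT/6: at [3, 20, 38, 145] ⇒ [9, 26, 44, 151]

Pooled cuts: [9, 26, 31, 44, 58, 66, 76, 88, 93, 102, 111, 115, 120, 128, 133, 139, 151, 159]

Fragment lengths:
  [0,9): 9 bp
  [9,26): 17 bp
  [26,31): 5 bp
  [31,44): 13 bp
  [44,58): 14 bp
  [58,66): 8 bp
  [66,76): 10 bp
  [76,88): 12 bp
  [88,93): 5 bp
  [93,102): 9 bp
  [102,111): 9 bp
  [111,115): 4 bp
  [115,120): 5 bp
  [120,128): 8 bp
  [128,133): 5 bp
  [133,139): 6 bp
  [139,151): 12 bp
  [151,159): 8 bp
  [159,170): 11 bp

[4,5,5,5,5,6,8,8,8,9,9,9,10,11,12,12,13,14,17]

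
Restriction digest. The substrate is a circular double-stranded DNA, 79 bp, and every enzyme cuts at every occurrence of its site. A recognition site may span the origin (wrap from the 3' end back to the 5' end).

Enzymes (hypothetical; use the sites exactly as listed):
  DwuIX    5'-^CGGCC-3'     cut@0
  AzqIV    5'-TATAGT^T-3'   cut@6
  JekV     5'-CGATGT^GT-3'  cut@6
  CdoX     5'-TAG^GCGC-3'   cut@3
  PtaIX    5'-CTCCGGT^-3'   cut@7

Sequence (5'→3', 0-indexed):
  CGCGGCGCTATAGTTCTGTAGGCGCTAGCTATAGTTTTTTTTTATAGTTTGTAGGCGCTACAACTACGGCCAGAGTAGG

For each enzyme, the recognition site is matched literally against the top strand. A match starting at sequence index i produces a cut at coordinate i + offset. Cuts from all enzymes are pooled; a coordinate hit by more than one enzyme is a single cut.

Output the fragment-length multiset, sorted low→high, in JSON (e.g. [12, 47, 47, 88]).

[6,7,12,12,13,14,15]

Scan for sites:
  DwuIX CGGCC/0: at [66] ⇒ [66]
  AzqIV TATAGTT/6: at [8, 29, 42] ⇒ [14, 35, 48]
  JekV (CGATGTGT, off=6): no sites
  CdoX TAGGCGC/3: at [18, 51, 75] ⇒ [21, 54, 78]
  PtaIX (CTCCGGT, off=7): no sites

Pooled cuts: [14, 21, 35, 48, 54, 66, 78]

Fragment lengths:
  14→21: 7 bp
  21→35: 14 bp
  35→48: 13 bp
  48→54: 6 bp
  54→66: 12 bp
  66→78: 12 bp
  78→14 (wrap): 79-78+14 = 15 bp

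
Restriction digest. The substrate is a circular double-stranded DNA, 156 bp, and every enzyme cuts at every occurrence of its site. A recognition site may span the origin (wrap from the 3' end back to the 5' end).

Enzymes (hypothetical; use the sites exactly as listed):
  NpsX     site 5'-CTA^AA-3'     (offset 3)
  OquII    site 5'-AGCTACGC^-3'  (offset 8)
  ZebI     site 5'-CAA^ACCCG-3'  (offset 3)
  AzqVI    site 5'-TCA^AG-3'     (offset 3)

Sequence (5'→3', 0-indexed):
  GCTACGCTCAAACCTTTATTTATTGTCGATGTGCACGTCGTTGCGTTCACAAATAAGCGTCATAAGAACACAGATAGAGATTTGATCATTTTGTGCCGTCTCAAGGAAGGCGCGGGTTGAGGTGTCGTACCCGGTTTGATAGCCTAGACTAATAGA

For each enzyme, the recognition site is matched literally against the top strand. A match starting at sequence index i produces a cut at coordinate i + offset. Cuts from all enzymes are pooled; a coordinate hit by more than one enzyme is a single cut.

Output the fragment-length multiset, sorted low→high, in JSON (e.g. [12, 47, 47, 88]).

[60,96]

Scan for sites:
  NpsX (CTAAA, off=3): no sites
  OquII (AGCTACGC, off=8): starts [155] → cuts [7]
  ZebI (CAAACCCG, off=3): no sites
  AzqVI (TCAAG, off=3): starts [100] → cuts [103]

All cut coordinates (distinct, sorted): [7, 103]

Fragments:
  7→103: 96 bp
  103→7 (wrap): 156-103+7 = 60 bp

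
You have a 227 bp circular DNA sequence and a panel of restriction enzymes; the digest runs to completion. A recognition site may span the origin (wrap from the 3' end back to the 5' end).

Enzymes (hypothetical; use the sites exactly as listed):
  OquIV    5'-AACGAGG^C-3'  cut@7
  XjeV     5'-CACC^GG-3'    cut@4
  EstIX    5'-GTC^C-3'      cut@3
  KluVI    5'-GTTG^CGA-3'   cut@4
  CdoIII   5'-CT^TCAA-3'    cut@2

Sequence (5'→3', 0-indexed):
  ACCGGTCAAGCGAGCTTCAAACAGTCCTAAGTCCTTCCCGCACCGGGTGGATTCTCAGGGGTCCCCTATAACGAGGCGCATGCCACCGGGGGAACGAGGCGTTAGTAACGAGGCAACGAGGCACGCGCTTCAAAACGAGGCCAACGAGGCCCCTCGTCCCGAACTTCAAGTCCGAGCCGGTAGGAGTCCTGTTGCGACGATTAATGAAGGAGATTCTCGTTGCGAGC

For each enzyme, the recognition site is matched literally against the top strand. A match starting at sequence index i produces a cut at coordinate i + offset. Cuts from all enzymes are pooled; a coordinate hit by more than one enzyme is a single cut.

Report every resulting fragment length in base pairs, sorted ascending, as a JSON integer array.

Scan for sites:
  OquIV AACGAGGC/7: at [69, 92, 106, 114, 133, 142] ⇒ [76, 99, 113, 121, 140, 149]
  XjeV CACCGG/4: at [40, 83, 226] ⇒ [3, 44, 87]
  EstIX GTCC/3: at [23, 30, 60, 155, 169, 185] ⇒ [26, 33, 63, 158, 172, 188]
  KluVI GTTGCGA/4: at [190, 218] ⇒ [194, 222]
  CdoIII CTTCAA/2: at [14, 127, 163] ⇒ [16, 129, 165]

Pooled cuts: [3, 16, 26, 33, 44, 63, 76, 87, 99, 113, 121, 129, 140, 149, 158, 165, 172, 188, 194, 222]

Fragments:
  3→16: 13 bp
  16→26: 10 bp
  26→33: 7 bp
  33→44: 11 bp
  44→63: 19 bp
  63→76: 13 bp
  76→87: 11 bp
  87→99: 12 bp
  99→113: 14 bp
  113→121: 8 bp
  121→129: 8 bp
  129→140: 11 bp
  140→149: 9 bp
  149→158: 9 bp
  158→165: 7 bp
  165→172: 7 bp
  172→188: 16 bp
  188→194: 6 bp
  194→222: 28 bp
  222→3 (wrap): 227-222+3 = 8 bp

[6,7,7,7,8,8,8,9,9,10,11,11,11,12,13,13,14,16,19,28]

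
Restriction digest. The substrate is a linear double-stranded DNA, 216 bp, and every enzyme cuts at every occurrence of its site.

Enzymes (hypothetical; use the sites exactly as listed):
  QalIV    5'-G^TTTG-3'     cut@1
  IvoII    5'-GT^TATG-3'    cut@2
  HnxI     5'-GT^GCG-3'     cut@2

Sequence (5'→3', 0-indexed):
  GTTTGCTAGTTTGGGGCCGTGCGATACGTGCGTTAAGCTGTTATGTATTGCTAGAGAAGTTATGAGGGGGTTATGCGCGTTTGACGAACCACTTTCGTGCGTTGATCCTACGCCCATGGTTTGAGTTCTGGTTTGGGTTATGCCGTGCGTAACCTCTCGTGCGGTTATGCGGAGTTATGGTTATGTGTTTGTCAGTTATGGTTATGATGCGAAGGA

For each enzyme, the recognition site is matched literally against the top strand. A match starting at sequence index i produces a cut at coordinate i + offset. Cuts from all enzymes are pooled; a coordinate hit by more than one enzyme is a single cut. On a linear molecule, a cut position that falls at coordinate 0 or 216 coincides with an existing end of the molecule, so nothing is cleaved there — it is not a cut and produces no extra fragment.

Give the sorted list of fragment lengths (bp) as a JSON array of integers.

[1,5,6,6,6,7,8,8,8,9,9,10,11,11,12,12,14,14,19,19,21]

Per-enzyme occurrences:
  QalIV GTTTG/1: at [0, 8, 78, 118, 130, 186] ⇒ [1, 9, 79, 119, 131, 187]
  IvoII GTTATG/2: at [39, 58, 69, 136, 163, 173, 179, 194, 200] ⇒ [41, 60, 71, 138, 165, 175, 181, 196, 202]
  HnxI GTGCG/2: at [18, 27, 96, 144, 158] ⇒ [20, 29, 98, 146, 160]

All cut coordinates (distinct, sorted): [1, 9, 20, 29, 41, 60, 71, 79, 98, 119, 131, 138, 146, 160, 165, 175, 181, 187, 196, 202]

Fragment lengths:
  [0,1): 1 bp
  [1,9): 8 bp
  [9,20): 11 bp
  [20,29): 9 bp
  [29,41): 12 bp
  [41,60): 19 bp
  [60,71): 11 bp
  [71,79): 8 bp
  [79,98): 19 bp
  [98,119): 21 bp
  [119,131): 12 bp
  [131,138): 7 bp
  [138,146): 8 bp
  [146,160): 14 bp
  [160,165): 5 bp
  [165,175): 10 bp
  [175,181): 6 bp
  [181,187): 6 bp
  [187,196): 9 bp
  [196,202): 6 bp
  [202,216): 14 bp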